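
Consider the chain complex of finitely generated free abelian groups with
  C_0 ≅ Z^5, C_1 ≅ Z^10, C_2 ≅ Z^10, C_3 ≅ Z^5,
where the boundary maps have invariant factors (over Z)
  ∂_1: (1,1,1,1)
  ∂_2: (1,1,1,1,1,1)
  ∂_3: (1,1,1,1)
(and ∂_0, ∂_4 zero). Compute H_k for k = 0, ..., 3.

H_0: b_0 = 5 − 0 − 4 = 1; torsion from ∂_1 factors > 1: none. So H_0 ≅ Z.
H_1: b_1 = 10 − 4 − 6 = 0; torsion from ∂_2 factors > 1: none. So H_1 ≅ 0.
H_2: b_2 = 10 − 6 − 4 = 0; torsion from ∂_3 factors > 1: none. So H_2 ≅ 0.
H_3: b_3 = 5 − 4 − 0 = 1; torsion from ∂_4 factors > 1: none. So H_3 ≅ Z.

H_0 ≅ Z,  H_1 = 0,  H_2 = 0,  H_3 ≅ Z.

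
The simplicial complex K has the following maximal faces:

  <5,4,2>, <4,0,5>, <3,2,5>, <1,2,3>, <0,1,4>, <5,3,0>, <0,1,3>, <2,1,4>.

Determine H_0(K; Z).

Order the vertices as 0 < 1 < 2 < 3 < 4 < 5. Listing each simplex with vertices in this order, K has dimension 2 with simplices:

  0-simplices (6): [0], [1], [2], [3], [4], [5]
  1-simplices (12): [0,1], [0,3], [0,4], [0,5], [1,2], [1,3], [1,4], [2,3], [2,4], [2,5], [3,5], [4,5]
  2-simplices (8): [0,1,3], [0,1,4], [0,3,5], [0,4,5], [1,2,3], [1,2,4], [2,3,5], [2,4,5]

Hence C_0 ≅ Z^6, C_1 ≅ Z^12, C_2 ≅ Z^8.

∂_1: C_1 → C_0 maps an edge to its endpoints' difference, ∂[p,q] = q − p. For instance
  ∂[4,5] = [5] − [4].
As a 6×12 matrix over Z this has rank 5, with invariant factors (1,1,1,1,1).

The boundary map ∂_2: C_2 → C_1 maps a triangle to the signed sum of its edges. For instance
  ∂[1,2,4] = [2,4] − [1,4] + [1,2],
  ∂[0,1,3] = [1,3] − [0,3] + [0,1].
As a 12×8 matrix over Z this has rank 7, with invariant factors (1,1,1,1,1,1,1).

Reading off H_k = ker ∂_k / im ∂_{k+1}:

  H_0: rank C_0 − rank ∂_1 = 6 − 5 = 1, and the invariant factors of ∂_1 are all 1, so H_0 ≅ Z.

H_0 = Z.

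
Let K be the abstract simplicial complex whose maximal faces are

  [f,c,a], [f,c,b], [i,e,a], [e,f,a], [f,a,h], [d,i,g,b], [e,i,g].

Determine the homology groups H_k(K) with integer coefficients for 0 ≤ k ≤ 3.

K has 9 vertices, 18 edges, 10 triangles, 1 3-simplex.
rank ∂_0 = 0, rank ∂_1 = 8 ⇒ b_0 = 9 − 0 − 8 = 1; all invariant factors of ∂_1 are 1 so no torsion. So H_0 = Z.
rank ∂_1 = 8, rank ∂_2 = 9 ⇒ b_1 = 18 − 8 − 9 = 1; all invariant factors of ∂_2 are 1 so no torsion. So H_1 = Z.
rank ∂_2 = 9, rank ∂_3 = 1 ⇒ b_2 = 10 − 9 − 1 = 0; all invariant factors of ∂_3 are 1 so no torsion. So H_2 = 0.
rank ∂_3 = 1, rank ∂_4 = 0 ⇒ b_3 = 1 − 1 − 0 = 0. So H_3 = 0.

H_0 = Z,  H_1 = Z,  H_2 = 0,  H_3 = 0.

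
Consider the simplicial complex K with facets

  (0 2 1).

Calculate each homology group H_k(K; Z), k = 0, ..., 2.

K has 3 vertices, 3 edges, 1 triangle.
rank ∂_0 = 0, rank ∂_1 = 2 ⇒ b_0 = 3 − 0 − 2 = 1; all invariant factors of ∂_1 are 1 so no torsion. So H_0 = Z.
rank ∂_1 = 2, rank ∂_2 = 1 ⇒ b_1 = 3 − 2 − 1 = 0; all invariant factors of ∂_2 are 1 so no torsion. So H_1 = 0.
rank ∂_2 = 1, rank ∂_3 = 0 ⇒ b_2 = 1 − 1 − 0 = 0. So H_2 = 0.

H_0 ≅ Z,  H_1 = 0,  H_2 = 0.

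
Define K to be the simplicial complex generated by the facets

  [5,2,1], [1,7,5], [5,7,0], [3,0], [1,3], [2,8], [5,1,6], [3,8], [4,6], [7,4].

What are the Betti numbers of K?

b_0 = 1, b_1 = 3, b_2 = 0.

Take the total order 0 < 1 < 2 < 3 < 4 < 5 < 6 < 7 < 8 on the vertex set. Then K (dimension 2) consists of the simplices:

  0-simplices (9): [0], [1], [2], [3], [4], [5], [6], [7], [8]
  1-simplices (15): [0,3], [0,5], [0,7], [1,2], [1,3], [1,5], [1,6], [1,7], [2,5], [2,8], [3,8], [4,6], [4,7], [5,6], [5,7]
  2-simplices (4): [0,5,7], [1,2,5], [1,5,6], [1,5,7]

Hence C_0 ≅ Z^9, C_1 ≅ Z^15, C_2 ≅ Z^4.

The boundary map ∂_1: C_1 → C_0 maps an edge to its endpoints' difference, ∂[p,q] = q − p. For instance
  ∂[5,6] = [6] − [5].
The resulting 9×15 matrix has rank 8, and its Smith normal form has invariant factors (1,1,1,1,1,1,1,1).

∂_2: C_2 → C_1 sends each 2-simplex [p,q,r] to [q,r] − [p,r] + [p,q]. For instance
  ∂[0,5,7] = [5,7] − [0,7] + [0,5],
  ∂[1,5,6] = [5,6] − [1,6] + [1,5].
This gives a 15×4 integer matrix of rank 4; reducing to Smith normal form yields diagonal entries (1,1,1,1).

Computing H_k = (kernel of ∂_k) / (image of ∂_{k+1}):

  H_0: rank C_0 − rank ∂_1 = 9 − 8 = 1, and the invariant factors of ∂_1 are all 1, so H_0 ≅ Z.
  H_1: rank ker ∂_1 − rank ∂_2 = (15 − 8) − 4 = 3, and the invariant factors of ∂_2 are all 1, so H_1 ≅ Z^3.
  H_2: rank ker ∂_2 − rank ∂_3 = (4 − 4) − 0 = 0, and there is no ∂_3, so H_2 ≅ 0.

Hence the Betti numbers are b_0 = 1, b_1 = 3, b_2 = 0.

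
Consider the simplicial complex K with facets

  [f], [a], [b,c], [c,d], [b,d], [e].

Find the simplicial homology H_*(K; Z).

H_0 = Z^4,  H_1 = Z.

Fix the vertex order a < b < c < d < e < f and write every simplex with vertices in increasing order. Then dim K = 1 and the simplices of K are:

  0-simplices (6): a, b, c, d, e, f
  1-simplices (3): bc, bd, cd

so the chain groups are C_0 ≅ Z^6, C_1 ≅ Z^3.

∂_1: C_1 → C_0 maps an edge to its endpoints' difference, ∂[p,q] = q − p. For instance
  ∂cd = d − c.
As a 6×3 matrix over Z this has rank 2, with invariant factors (1,1).

Now H_k = ker ∂_k / im ∂_{k+1}, so:

  H_0: rank C_0 − rank ∂_1 = 6 − 2 = 4, and the invariant factors of ∂_1 are all 1, so H_0 ≅ Z^4.
  H_1: rank ker ∂_1 − rank ∂_2 = (3 − 2) − 0 = 1, and there is no ∂_2, so H_1 ≅ Z.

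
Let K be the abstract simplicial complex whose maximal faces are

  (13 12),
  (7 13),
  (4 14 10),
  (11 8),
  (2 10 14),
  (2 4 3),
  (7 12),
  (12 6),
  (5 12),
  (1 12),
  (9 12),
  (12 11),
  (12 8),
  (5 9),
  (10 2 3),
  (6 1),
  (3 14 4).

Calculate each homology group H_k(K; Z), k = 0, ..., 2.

K has 14 vertices, 22 edges, 5 triangles.
rank ∂_0 = 0, rank ∂_1 = 12 ⇒ b_0 = 14 − 0 − 12 = 2; all invariant factors of ∂_1 are 1 so no torsion. So H_0 = Z^2.
rank ∂_1 = 12, rank ∂_2 = 5 ⇒ b_1 = 22 − 12 − 5 = 5; all invariant factors of ∂_2 are 1 so no torsion. So H_1 = Z^5.
rank ∂_2 = 5, rank ∂_3 = 0 ⇒ b_2 = 5 − 5 − 0 = 0. So H_2 = 0.

H_0 ≅ Z^2,  H_1 ≅ Z^5,  H_2 = 0.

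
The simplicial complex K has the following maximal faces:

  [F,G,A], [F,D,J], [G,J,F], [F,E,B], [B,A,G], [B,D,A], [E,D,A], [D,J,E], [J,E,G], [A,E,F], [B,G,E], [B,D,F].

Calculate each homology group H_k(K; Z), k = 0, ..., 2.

Take the total order A < B < D < E < F < G < J on the vertex set. Then K (dimension 2) consists of the simplices:

  0-simplices (7): A, B, D, E, F, G, J
  1-simplices (18): AB, AD, AE, AF, AG, BD, BE, BF, BG, DE, DF, DJ, EF, EG, EJ, FG, FJ, GJ
  2-simplices (12): ABD, ABG, ADE, AEF, AFG, BDF, BEF, BEG, DEJ, DFJ, EGJ, FGJ

giving chain groups C_0 ≅ Z^7, C_1 ≅ Z^18, C_2 ≅ Z^12.

The boundary map ∂_1: C_1 → C_0 is given by ∂[p,q] = [q] − [p]. For instance
  ∂EF = F − E.
The resulting 7×18 matrix has rank 6, and its Smith normal form has invariant factors (1,1,1,1,1,1).

Boundary ∂_2: C_2 → C_1 acts by ∂[p,q,r] = [q,r] − [p,r] + [p,q]. For instance
  ∂DEJ = EJ − DJ + DE,
  ∂AFG = FG − AG + AF.
The 18×12 boundary matrix has rank 12 and Smith normal form diag(1,1,1,1,1,1,1,1,1,1,1,2).

Now H_k = ker ∂_k / im ∂_{k+1}, so:

  H_0: rank C_0 − rank ∂_1 = 7 − 6 = 1, and the invariant factors of ∂_1 are all 1, so H_0 = Z.
  H_1: rank ker ∂_1 − rank ∂_2 = (18 − 6) − 12 = 0, and ∂_2 has invariant factor 2 > 1, so H_1 = Z_2.
  H_2: rank ker ∂_2 − rank ∂_3 = (12 − 12) − 0 = 0, and there is no ∂_3, so H_2 = 0.

As a check, the Euler characteristic is 7 − 18 + 12 = 1, which agrees with 1 − 0 + 0 = 1.

H_0 = Z,  H_1 = Z_2,  H_2 = 0.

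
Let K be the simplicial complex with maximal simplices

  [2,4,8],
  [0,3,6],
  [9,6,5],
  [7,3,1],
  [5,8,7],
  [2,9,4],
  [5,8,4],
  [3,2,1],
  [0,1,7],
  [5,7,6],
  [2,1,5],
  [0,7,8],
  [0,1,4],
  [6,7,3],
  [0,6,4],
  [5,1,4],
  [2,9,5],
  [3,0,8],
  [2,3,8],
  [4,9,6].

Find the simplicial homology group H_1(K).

Take the total order 0 < 1 < 2 < 3 < 4 < 5 < 6 < 7 < 8 < 9 on the vertex set. Then K (dimension 2) consists of the simplices:

  0-simplices (10): [0], [1], [2], [3], [4], [5], [6], [7], [8], [9]
  1-simplices (30): (30 of them)
  2-simplices (20): (20 of them)

giving chain groups C_0 ≅ Z^10, C_1 ≅ Z^30, C_2 ≅ Z^20.

Boundary ∂_1: C_1 → C_0 is given by ∂[p,q] = [q] − [p]. For instance
  ∂[1,7] = [7] − [1].
As a 10×30 matrix over Z this has rank 9, with invariant factors (1,1,1,1,1,1,1,1,1).

Boundary ∂_2: C_2 → C_1 sends each 2-simplex [p,q,r] to [q,r] − [p,r] + [p,q]. For instance
  ∂[4,6,9] = [6,9] − [4,9] + [4,6],
  ∂[4,5,8] = [5,8] − [4,8] + [4,5].
As a 30×20 matrix over Z this has rank 20, with invariant factors (1,1,1,1,1,1,1,1,1,1,1,1,1,1,1,1,1,1,1,2).

Reading off H_k = ker ∂_k / im ∂_{k+1}:

  H_1: rank ker ∂_1 − rank ∂_2 = (30 − 9) − 20 = 1, and ∂_2 has invariant factor 2 > 1, so H_1 ≅ Z ⊕ Z/2Z.

(K is a triangulation of the Klein bottle.)

H_1 ≅ Z ⊕ Z/2Z.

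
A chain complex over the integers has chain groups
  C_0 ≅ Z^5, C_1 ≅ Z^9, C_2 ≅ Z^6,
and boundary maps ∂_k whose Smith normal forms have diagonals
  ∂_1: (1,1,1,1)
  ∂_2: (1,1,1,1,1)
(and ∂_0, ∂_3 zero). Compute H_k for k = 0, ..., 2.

H_0 = Z,  H_1 = 0,  H_2 = Z.

H_0: b_0 = 5 − 0 − 4 = 1; torsion from ∂_1 factors > 1: none. So H_0 = Z.
H_1: b_1 = 9 − 4 − 5 = 0; torsion from ∂_2 factors > 1: none. So H_1 = 0.
H_2: b_2 = 6 − 5 − 0 = 1; torsion from ∂_3 factors > 1: none. So H_2 = Z.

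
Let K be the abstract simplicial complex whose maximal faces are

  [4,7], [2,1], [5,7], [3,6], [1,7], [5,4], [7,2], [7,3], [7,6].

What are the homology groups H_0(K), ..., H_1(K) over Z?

Take the total order 1 < 2 < 3 < 4 < 5 < 6 < 7 on the vertex set. Then K (dimension 1) consists of the simplices:

  0-simplices (7): [1], [2], [3], [4], [5], [6], [7]
  1-simplices (9): [1,2], [1,7], [2,7], [3,6], [3,7], [4,5], [4,7], [5,7], [6,7]

so the chain groups are C_0 ≅ Z^7, C_1 ≅ Z^9.

Boundary ∂_1: C_1 → C_0 sends each edge [p,q] (with p < q) to q − p. For instance
  ∂[1,2] = [2] − [1].
This gives a 7×9 integer matrix of rank 6; reducing to Smith normal form yields diagonal entries (1,1,1,1,1,1).

Computing H_k = (kernel of ∂_k) / (image of ∂_{k+1}):

  H_0: rank C_0 − rank ∂_1 = 7 − 6 = 1, and the invariant factors of ∂_1 are all 1, so H_0 ≅ Z.
  H_1: rank ker ∂_1 − rank ∂_2 = (9 − 6) − 0 = 3, and there is no ∂_2, so H_1 ≅ Z^3.

As a check, the Euler characteristic is 7 − 9 = -2, which agrees with 1 − 3 = -2.

H_0 = Z,  H_1 = Z^3.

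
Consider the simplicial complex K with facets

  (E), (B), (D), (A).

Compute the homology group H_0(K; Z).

H_0 = Z^4.

Order the vertices as A < B < D < E. Listing each simplex with vertices in this order, K has dimension 0 with simplices:

  0-simplices (4): A, B, D, E

so the chain groups are C_0 ≅ Z^4.

Now H_k = ker ∂_k / im ∂_{k+1}, so:

  H_0: rank C_0 − rank ∂_1 = 4 − 0 = 4, and there is no ∂_1, so H_0 ≅ Z^4.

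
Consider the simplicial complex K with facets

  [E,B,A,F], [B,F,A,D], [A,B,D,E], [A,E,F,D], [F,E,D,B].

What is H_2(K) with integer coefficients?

H_2 = 0.

Fix the vertex order A < B < D < E < F and write every simplex with vertices in increasing order. Then dim K = 3 and the simplices of K are:

  0-simplices (5): A, B, D, E, F
  1-simplices (10): AB, AD, AE, AF, BD, BE, BF, DE, DF, EF
  2-simplices (10): ABD, ABE, ABF, ADE, ADF, AEF, BDE, BDF, BEF, DEF
  3-simplices (5): ABDE, ABDF, ABEF, ADEF, BDEF

so the chain groups are C_0 ≅ Z^5, C_1 ≅ Z^10, C_2 ≅ Z^10, C_3 ≅ Z^5.

∂_1: C_1 → C_0 sends each edge [p,q] (with p < q) to q − p. For instance
  ∂BF = F − B.
As a 5×10 matrix over Z this has rank 4, with invariant factors (1,1,1,1).

Boundary ∂_2: C_2 → C_1 maps a triangle to the signed sum of its edges. For instance
  ∂AEF = EF − AF + AE,
  ∂BDF = DF − BF + BD.
The 10×10 boundary matrix has rank 6 and Smith normal form diag(1,1,1,1,1,1).

Boundary ∂_3: C_3 → C_2 sends each 3-simplex σ to the alternating sum Σ_i (−1)^i (σ with its i-th vertex removed). For instance
  ∂ABDE = BDE − ADE + ABE − ABD,
  ∂ABEF = BEF − AEF + ABF − ABE.
This gives a 10×5 integer matrix of rank 4; reducing to Smith normal form yields diagonal entries (1,1,1,1).

Now H_k = ker ∂_k / im ∂_{k+1}, so:

  H_2: rank ker ∂_2 − rank ∂_3 = (10 − 6) − 4 = 0, and the invariant factors of ∂_3 are all 1, so H_2 = 0.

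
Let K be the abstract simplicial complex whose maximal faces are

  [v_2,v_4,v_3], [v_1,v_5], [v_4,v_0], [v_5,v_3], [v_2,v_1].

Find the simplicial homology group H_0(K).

We work with the vertex ordering v_0 < v_1 < v_2 < v_3 < v_4 < v_5. The simplices of K, each written with vertices in increasing order, are:

  0-simplices (6): [v_0], [v_1], [v_2], [v_3], [v_4], [v_5]
  1-simplices (7): [v_0,v_4], [v_1,v_2], [v_1,v_5], [v_2,v_3], [v_2,v_4], [v_3,v_4], [v_3,v_5]
  2-simplices (1): [v_2,v_3,v_4]

so the chain groups are C_0 ≅ Z^6, C_1 ≅ Z^7, C_2 ≅ Z^1.

Boundary ∂_1: C_1 → C_0 is given by ∂[p,q] = [q] − [p].
The resulting 6×7 matrix has rank 5, and its Smith normal form has invariant factors (1,1,1,1,1).

Boundary ∂_2: C_2 → C_1 acts by ∂[p,q,r] = [q,r] − [p,r] + [p,q]. For instance
  ∂[v_2,v_3,v_4] = [v_3,v_4] − [v_2,v_4] + [v_2,v_3].
This gives a 7×1 integer matrix of rank 1; reducing to Smith normal form yields diagonal entries (1).

From H_k ≅ ker(∂_k) / im(∂_{k+1}) we obtain:

  H_0: rank C_0 − rank ∂_1 = 6 − 5 = 1, and the invariant factors of ∂_1 are all 1, so H_0 ≅ Z.

H_0 = Z.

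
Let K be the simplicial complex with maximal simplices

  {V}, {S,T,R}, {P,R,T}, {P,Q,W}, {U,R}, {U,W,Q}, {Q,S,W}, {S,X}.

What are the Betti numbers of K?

b_0 = 2, b_1 = 2, b_2 = 0.

Take the total order P < Q < R < S < T < U < V < W < X on the vertex set. Then K (dimension 2) consists of the simplices:

  0-simplices (9): P, Q, R, S, T, U, V, W, X
  1-simplices (14): PQ, PR, PT, PW, QS, QU, QW, RS, RT, RU, ST, SW, SX, UW
  2-simplices (5): PQW, PRT, QSW, QUW, RST

so the chain groups are C_0 ≅ Z^9, C_1 ≅ Z^14, C_2 ≅ Z^5.

Boundary ∂_1: C_1 → C_0 sends each edge [p,q] (with p < q) to q − p.
The 9×14 boundary matrix has rank 7 and Smith normal form diag(1,1,1,1,1,1,1).

∂_2: C_2 → C_1 acts by ∂[p,q,r] = [q,r] − [p,r] + [p,q]. For instance
  ∂QSW = SW − QW + QS,
  ∂RST = ST − RT + RS.
The 14×5 boundary matrix has rank 5 and Smith normal form diag(1,1,1,1,1).

From H_k ≅ ker(∂_k) / im(∂_{k+1}) we obtain:

  H_0: rank C_0 − rank ∂_1 = 9 − 7 = 2, and the invariant factors of ∂_1 are all 1, so H_0 ≅ Z^2.
  H_1: rank ker ∂_1 − rank ∂_2 = (14 − 7) − 5 = 2, and the invariant factors of ∂_2 are all 1, so H_1 ≅ Z^2.
  H_2: rank ker ∂_2 − rank ∂_3 = (5 − 5) − 0 = 0, and there is no ∂_3, so H_2 ≅ 0.

As a check, the Euler characteristic is 9 − 14 + 5 = 0, which agrees with 2 − 2 + 0 = 0.

Hence the Betti numbers are b_0 = 2, b_1 = 2, b_2 = 0.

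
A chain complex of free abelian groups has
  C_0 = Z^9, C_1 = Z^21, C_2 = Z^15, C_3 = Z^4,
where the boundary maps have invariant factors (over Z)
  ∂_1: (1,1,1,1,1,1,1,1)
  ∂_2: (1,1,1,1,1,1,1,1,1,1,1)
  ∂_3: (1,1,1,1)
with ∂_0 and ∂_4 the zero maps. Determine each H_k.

H_0 = Z,  H_1 = Z^2,  H_2 = 0,  H_3 = 0.

H_0: b_0 = 9 − 0 − 8 = 1; torsion from ∂_1 factors > 1: none. So H_0 = Z.
H_1: b_1 = 21 − 8 − 11 = 2; torsion from ∂_2 factors > 1: none. So H_1 = Z^2.
H_2: b_2 = 15 − 11 − 4 = 0; torsion from ∂_3 factors > 1: none. So H_2 = 0.
H_3: b_3 = 4 − 4 − 0 = 0; torsion from ∂_4 factors > 1: none. So H_3 = 0.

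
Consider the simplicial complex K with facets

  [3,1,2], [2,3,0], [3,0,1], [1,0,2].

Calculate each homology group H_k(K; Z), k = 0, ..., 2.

Take the total order 0 < 1 < 2 < 3 on the vertex set. Then K (dimension 2) consists of the simplices:

  0-simplices (4): [0], [1], [2], [3]
  1-simplices (6): [0,1], [0,2], [0,3], [1,2], [1,3], [2,3]
  2-simplices (4): [0,1,2], [0,1,3], [0,2,3], [1,2,3]

giving chain groups C_0 ≅ Z^4, C_1 ≅ Z^6, C_2 ≅ Z^4.

∂_1: C_1 → C_0 maps an edge to its endpoints' difference, ∂[p,q] = q − p. For instance
  ∂[0,1] = [1] − [0].
As a 4×6 matrix over Z this has rank 3, with invariant factors (1,1,1).

∂_2: C_2 → C_1 acts by ∂[p,q,r] = [q,r] − [p,r] + [p,q]. For instance
  ∂[0,1,3] = [1,3] − [0,3] + [0,1],
  ∂[1,2,3] = [2,3] − [1,3] + [1,2].
The 6×4 boundary matrix has rank 3 and Smith normal form diag(1,1,1).

Now H_k = ker ∂_k / im ∂_{k+1}, so:

  H_0: rank C_0 − rank ∂_1 = 4 − 3 = 1, and the invariant factors of ∂_1 are all 1, so H_0 ≅ Z.
  H_1: rank ker ∂_1 − rank ∂_2 = (6 − 3) − 3 = 0, and the invariant factors of ∂_2 are all 1, so H_1 ≅ 0.
  H_2: rank ker ∂_2 − rank ∂_3 = (4 − 3) − 0 = 1, and there is no ∂_3, so H_2 ≅ Z.

(K is a triangulation of the 2-sphere S^2.)

H_0 = Z,  H_1 = 0,  H_2 = Z.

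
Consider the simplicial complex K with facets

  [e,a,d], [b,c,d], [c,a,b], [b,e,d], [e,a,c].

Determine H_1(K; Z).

H_1 ≅ Z.

Order the vertices as a < b < c < d < e. Listing each simplex with vertices in this order, K has dimension 2 with simplices:

  0-simplices (5): a, b, c, d, e
  1-simplices (10): ab, ac, ad, ae, bc, bd, be, cd, ce, de
  2-simplices (5): abc, ace, ade, bcd, bde

Hence C_0 ≅ Z^5, C_1 ≅ Z^10, C_2 ≅ Z^5.

∂_1: C_1 → C_0 is given by ∂[p,q] = [q] − [p].
This gives a 5×10 integer matrix of rank 4; reducing to Smith normal form yields diagonal entries (1,1,1,1).

Boundary ∂_2: C_2 → C_1 sends each 2-simplex [p,q,r] to [q,r] − [p,r] + [p,q]. For instance
  ∂abc = bc − ac + ab,
  ∂bde = de − be + bd.
As a 10×5 matrix over Z this has rank 5, with invariant factors (1,1,1,1,1).

From H_k ≅ ker(∂_k) / im(∂_{k+1}) we obtain:

  H_1: rank ker ∂_1 − rank ∂_2 = (10 − 4) − 5 = 1, and the invariant factors of ∂_2 are all 1, so H_1 ≅ Z.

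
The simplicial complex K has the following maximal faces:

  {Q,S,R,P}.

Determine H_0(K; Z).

We work with the vertex ordering P < Q < R < S. The simplices of K, each written with vertices in increasing order, are:

  0-simplices (4): P, Q, R, S
  1-simplices (6): PQ, PR, PS, QR, QS, RS
  2-simplices (4): PQR, PQS, PRS, QRS
  3-simplices (1): PQRS

Hence C_0 ≅ Z^4, C_1 ≅ Z^6, C_2 ≅ Z^4, C_3 ≅ Z^1.

∂_1: C_1 → C_0 maps an edge to its endpoints' difference, ∂[p,q] = q − p. For instance
  ∂PS = S − P.
As a 4×6 matrix over Z this has rank 3, with invariant factors (1,1,1).

Boundary ∂_2: C_2 → C_1 acts by ∂[p,q,r] = [q,r] − [p,r] + [p,q]. For instance
  ∂PQR = QR − PR + PQ,
  ∂PRS = RS − PS + PR.
The resulting 6×4 matrix has rank 3, and its Smith normal form has invariant factors (1,1,1).

∂_3: C_3 → C_2 sends each 3-simplex σ to the alternating sum Σ_i (−1)^i (σ with its i-th vertex removed). For instance
  ∂PQRS = QRS − PRS + PQS − PQR.
The 4×1 boundary matrix has rank 1 and Smith normal form diag(1).

Now H_k = ker ∂_k / im ∂_{k+1}, so:

  H_0: rank C_0 − rank ∂_1 = 4 − 3 = 1, and the invariant factors of ∂_1 are all 1, so H_0 ≅ Z.

H_0 ≅ Z.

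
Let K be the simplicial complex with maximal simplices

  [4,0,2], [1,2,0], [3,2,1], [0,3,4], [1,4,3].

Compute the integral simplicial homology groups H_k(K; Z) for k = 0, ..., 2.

H_0 ≅ Z,  H_1 ≅ Z,  H_2 = 0.

Order the vertices as 0 < 1 < 2 < 3 < 4. Listing each simplex with vertices in this order, K has dimension 2 with simplices:

  0-simplices (5): [0], [1], [2], [3], [4]
  1-simplices (10): [0,1], [0,2], [0,3], [0,4], [1,2], [1,3], [1,4], [2,3], [2,4], [3,4]
  2-simplices (5): [0,1,2], [0,2,4], [0,3,4], [1,2,3], [1,3,4]

giving chain groups C_0 ≅ Z^5, C_1 ≅ Z^10, C_2 ≅ Z^5.

∂_1: C_1 → C_0 is given by ∂[p,q] = [q] − [p]. For instance
  ∂[0,3] = [3] − [0].
This gives a 5×10 integer matrix of rank 4; reducing to Smith normal form yields diagonal entries (1,1,1,1).

∂_2: C_2 → C_1 sends each 2-simplex [p,q,r] to [q,r] − [p,r] + [p,q]. For instance
  ∂[0,3,4] = [3,4] − [0,4] + [0,3],
  ∂[1,2,3] = [2,3] − [1,3] + [1,2].
This gives a 10×5 integer matrix of rank 5; reducing to Smith normal form yields diagonal entries (1,1,1,1,1).

Now H_k = ker ∂_k / im ∂_{k+1}, so:

  H_0: rank C_0 − rank ∂_1 = 5 − 4 = 1, and the invariant factors of ∂_1 are all 1, so H_0 = Z.
  H_1: rank ker ∂_1 − rank ∂_2 = (10 − 4) − 5 = 1, and the invariant factors of ∂_2 are all 1, so H_1 = Z.
  H_2: rank ker ∂_2 − rank ∂_3 = (5 − 5) − 0 = 0, and there is no ∂_3, so H_2 = 0.

As a check, the Euler characteristic is 5 − 10 + 5 = 0, which agrees with 1 − 1 + 0 = 0.
(K is a triangulation of the Möbius band.)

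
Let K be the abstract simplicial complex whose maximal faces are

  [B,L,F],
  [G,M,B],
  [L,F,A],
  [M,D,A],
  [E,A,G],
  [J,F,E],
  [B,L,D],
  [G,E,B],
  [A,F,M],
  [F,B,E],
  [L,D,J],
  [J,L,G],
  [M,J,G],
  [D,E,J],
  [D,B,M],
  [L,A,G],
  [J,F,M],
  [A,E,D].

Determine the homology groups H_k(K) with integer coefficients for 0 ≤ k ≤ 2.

H_0 = Z,  H_1 = Z^2,  H_2 = Z.

Order the vertices as A < B < D < E < F < G < J < L < M. Listing each simplex with vertices in this order, K has dimension 2 with simplices:

  0-simplices (9): A, B, D, E, F, G, J, L, M
  1-simplices (27): AD, AE, AF, AG, AL, AM, BD, BE, BF, BG, BL, BM, DE, DJ, DL, DM, EF, EG, EJ, FJ, FL, FM, GJ, GL, GM, JL, JM
  2-simplices (18): ADE, ADM, AEG, AFL, AFM, AGL, BDL, BDM, BEF, BEG, BFL, BGM, DEJ, DJL, EFJ, FJM, GJL, GJM

so the chain groups are C_0 ≅ Z^9, C_1 ≅ Z^27, C_2 ≅ Z^18.

Boundary ∂_1: C_1 → C_0 is given by ∂[p,q] = [q] − [p]. For instance
  ∂DJ = J − D.
The resulting 9×27 matrix has rank 8, and its Smith normal form has invariant factors (1,1,1,1,1,1,1,1).

Boundary ∂_2: C_2 → C_1 acts by ∂[p,q,r] = [q,r] − [p,r] + [p,q]. For instance
  ∂BGM = GM − BM + BG,
  ∂AFM = FM − AM + AF.
This gives a 27×18 integer matrix of rank 17; reducing to Smith normal form yields diagonal entries (1,1,1,1,1,1,1,1,1,1,1,1,1,1,1,1,1).

From H_k ≅ ker(∂_k) / im(∂_{k+1}) we obtain:

  H_0: rank C_0 − rank ∂_1 = 9 − 8 = 1, and the invariant factors of ∂_1 are all 1, so H_0 = Z.
  H_1: rank ker ∂_1 − rank ∂_2 = (27 − 8) − 17 = 2, and the invariant factors of ∂_2 are all 1, so H_1 = Z^2.
  H_2: rank ker ∂_2 − rank ∂_3 = (18 − 17) − 0 = 1, and there is no ∂_3, so H_2 = Z.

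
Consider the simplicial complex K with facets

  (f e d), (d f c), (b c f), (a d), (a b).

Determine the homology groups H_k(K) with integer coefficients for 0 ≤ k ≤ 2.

H_0 ≅ Z,  H_1 ≅ Z,  H_2 = 0.

We work with the vertex ordering a < b < c < d < e < f. The simplices of K, each written with vertices in increasing order, are:

  0-simplices (6): a, b, c, d, e, f
  1-simplices (9): ab, ad, bc, bf, cd, cf, de, df, ef
  2-simplices (3): bcf, cdf, def

giving chain groups C_0 ≅ Z^6, C_1 ≅ Z^9, C_2 ≅ Z^3.

The boundary map ∂_1: C_1 → C_0 maps an edge to its endpoints' difference, ∂[p,q] = q − p. For instance
  ∂ef = f − e.
This gives a 6×9 integer matrix of rank 5; reducing to Smith normal form yields diagonal entries (1,1,1,1,1).

∂_2: C_2 → C_1 sends each 2-simplex [p,q,r] to [q,r] − [p,r] + [p,q]. For instance
  ∂bcf = cf − bf + bc,
  ∂def = ef − df + de.
As a 9×3 matrix over Z this has rank 3, with invariant factors (1,1,1).

Now H_k = ker ∂_k / im ∂_{k+1}, so:

  H_0: rank C_0 − rank ∂_1 = 6 − 5 = 1, and the invariant factors of ∂_1 are all 1, so H_0 = Z.
  H_1: rank ker ∂_1 − rank ∂_2 = (9 − 5) − 3 = 1, and the invariant factors of ∂_2 are all 1, so H_1 = Z.
  H_2: rank ker ∂_2 − rank ∂_3 = (3 − 3) − 0 = 0, and there is no ∂_3, so H_2 = 0.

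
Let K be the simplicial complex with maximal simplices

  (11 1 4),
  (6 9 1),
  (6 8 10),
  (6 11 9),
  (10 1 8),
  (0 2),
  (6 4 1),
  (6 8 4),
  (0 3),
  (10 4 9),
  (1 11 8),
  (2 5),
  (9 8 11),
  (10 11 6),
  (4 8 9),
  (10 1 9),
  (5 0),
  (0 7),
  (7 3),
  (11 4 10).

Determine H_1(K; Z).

K has 12 vertices, 27 edges, 14 triangles.
rank ∂_1 = 10, rank ∂_2 = 13 ⇒ b_1 = 27 − 10 − 13 = 4; all invariant factors of ∂_2 are 1 so no torsion. So H_1 ≅ Z^4.

H_1 ≅ Z^4.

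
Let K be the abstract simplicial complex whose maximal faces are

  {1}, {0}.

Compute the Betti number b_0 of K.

b_0 = 2.

Order the vertices as 0 < 1. Listing each simplex with vertices in this order, K has dimension 0 with simplices:

  0-simplices (2): [0], [1]

so the chain groups are C_0 ≅ Z^2.

Now H_k = ker ∂_k / im ∂_{k+1}, so:

  H_0: rank C_0 − rank ∂_1 = 2 − 0 = 2, and there is no ∂_1, so H_0 = Z^2.

Hence the Betti numbers are b_0 = 2.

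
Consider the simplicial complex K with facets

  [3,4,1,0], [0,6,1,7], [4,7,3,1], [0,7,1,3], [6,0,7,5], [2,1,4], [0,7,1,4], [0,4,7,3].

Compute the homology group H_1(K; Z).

Fix the vertex order 0 < 1 < 2 < 3 < 4 < 5 < 6 < 7 and write every simplex with vertices in increasing order. Then dim K = 3 and the simplices of K are:

  0-simplices (8): [0], [1], [2], [3], [4], [5], [6], [7]
  1-simplices (18): [0,1], [0,3], [0,4], [0,5], [0,6], [0,7], [1,2], [1,3], [1,4], [1,6], [1,7], [2,4], [3,4], [3,7], [4,7], [5,6], [5,7], [6,7]
  2-simplices (17): [0,1,3], [0,1,4], [0,1,6], [0,1,7], [0,3,4], [0,3,7], [0,4,7], [0,5,6], [0,5,7], [0,6,7], [1,2,4], [1,3,4], [1,3,7], [1,4,7], [1,6,7], [3,4,7], [5,6,7]
  3-simplices (7): [0,1,3,4], [0,1,3,7], [0,1,4,7], [0,1,6,7], [0,3,4,7], [0,5,6,7], [1,3,4,7]

Hence C_0 ≅ Z^8, C_1 ≅ Z^18, C_2 ≅ Z^17, C_3 ≅ Z^7.

The boundary map ∂_1: C_1 → C_0 is given by ∂[p,q] = [q] − [p].
The 8×18 boundary matrix has rank 7 and Smith normal form diag(1,1,1,1,1,1,1).

Boundary ∂_2: C_2 → C_1 maps a triangle to the signed sum of its edges. For instance
  ∂[5,6,7] = [6,7] − [5,7] + [5,6],
  ∂[0,1,6] = [1,6] − [0,6] + [0,1].
The 18×17 boundary matrix has rank 11 and Smith normal form diag(1,1,1,1,1,1,1,1,1,1,1).

∂_3: C_3 → C_2 sends each 3-simplex σ to the alternating sum Σ_i (−1)^i (σ with its i-th vertex removed). For instance
  ∂[0,5,6,7] = [5,6,7] − [0,6,7] + [0,5,7] − [0,5,6],
  ∂[0,1,6,7] = [1,6,7] − [0,6,7] + [0,1,7] − [0,1,6].
The 17×7 boundary matrix has rank 6 and Smith normal form diag(1,1,1,1,1,1).

Reading off H_k = ker ∂_k / im ∂_{k+1}:

  H_1: rank ker ∂_1 − rank ∂_2 = (18 − 7) − 11 = 0, and the invariant factors of ∂_2 are all 1, so H_1 ≅ 0.

H_1 ≅ 0.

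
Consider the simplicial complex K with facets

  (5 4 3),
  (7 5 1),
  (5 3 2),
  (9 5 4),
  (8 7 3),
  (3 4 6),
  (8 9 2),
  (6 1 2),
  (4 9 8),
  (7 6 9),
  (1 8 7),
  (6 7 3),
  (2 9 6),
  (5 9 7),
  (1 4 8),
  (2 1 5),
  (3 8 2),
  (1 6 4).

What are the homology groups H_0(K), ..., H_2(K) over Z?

H_0 ≅ Z,  H_1 ≅ Z^2,  H_2 ≅ Z.

Fix the vertex order 1 < 2 < 3 < 4 < 5 < 6 < 7 < 8 < 9 and write every simplex with vertices in increasing order. Then dim K = 2 and the simplices of K are:

  0-simplices (9): [1], [2], [3], [4], [5], [6], [7], [8], [9]
  1-simplices (27): (27 of them)
  2-simplices (18): [1,2,5], [1,2,6], [1,4,6], [1,4,8], [1,5,7], [1,7,8], [2,3,5], [2,3,8], [2,6,9], [2,8,9], [3,4,5], [3,4,6], [3,6,7], [3,7,8], [4,5,9], [4,8,9], [5,7,9], [6,7,9]

Hence C_0 ≅ Z^9, C_1 ≅ Z^27, C_2 ≅ Z^18.

∂_1: C_1 → C_0 sends each edge [p,q] (with p < q) to q − p. For instance
  ∂[2,6] = [6] − [2].
The resulting 9×27 matrix has rank 8, and its Smith normal form has invariant factors (1,1,1,1,1,1,1,1).

Boundary ∂_2: C_2 → C_1 sends each 2-simplex [p,q,r] to [q,r] − [p,r] + [p,q]. For instance
  ∂[3,6,7] = [6,7] − [3,7] + [3,6],
  ∂[1,7,8] = [7,8] − [1,8] + [1,7].
This gives a 27×18 integer matrix of rank 17; reducing to Smith normal form yields diagonal entries (1,1,1,1,1,1,1,1,1,1,1,1,1,1,1,1,1).

Reading off H_k = ker ∂_k / im ∂_{k+1}:

  H_0: rank C_0 − rank ∂_1 = 9 − 8 = 1, and the invariant factors of ∂_1 are all 1, so H_0 ≅ Z.
  H_1: rank ker ∂_1 − rank ∂_2 = (27 − 8) − 17 = 2, and the invariant factors of ∂_2 are all 1, so H_1 ≅ Z^2.
  H_2: rank ker ∂_2 − rank ∂_3 = (18 − 17) − 0 = 1, and there is no ∂_3, so H_2 ≅ Z.

As a check, the Euler characteristic is 9 − 27 + 18 = 0, which agrees with 1 − 2 + 1 = 0.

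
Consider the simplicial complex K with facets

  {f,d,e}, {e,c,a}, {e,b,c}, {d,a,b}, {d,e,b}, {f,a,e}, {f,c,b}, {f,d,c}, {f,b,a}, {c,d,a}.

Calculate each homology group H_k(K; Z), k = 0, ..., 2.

Fix the vertex order a < b < c < d < e < f and write every simplex with vertices in increasing order. Then dim K = 2 and the simplices of K are:

  0-simplices (6): a, b, c, d, e, f
  1-simplices (15): ab, ac, ad, ae, af, bc, bd, be, bf, cd, ce, cf, de, df, ef
  2-simplices (10): abd, abf, acd, ace, aef, bce, bcf, bde, cdf, def

so the chain groups are C_0 ≅ Z^6, C_1 ≅ Z^15, C_2 ≅ Z^10.

∂_1: C_1 → C_0 is given by ∂[p,q] = [q] − [p]. For instance
  ∂ad = d − a.
This gives a 6×15 integer matrix of rank 5; reducing to Smith normal form yields diagonal entries (1,1,1,1,1).

Boundary ∂_2: C_2 → C_1 acts by ∂[p,q,r] = [q,r] − [p,r] + [p,q]. For instance
  ∂acd = cd − ad + ac,
  ∂bde = de − be + bd.
As a 15×10 matrix over Z this has rank 10, with invariant factors (1,1,1,1,1,1,1,1,1,2).

From H_k ≅ ker(∂_k) / im(∂_{k+1}) we obtain:

  H_0: rank C_0 − rank ∂_1 = 6 − 5 = 1, and the invariant factors of ∂_1 are all 1, so H_0 ≅ Z.
  H_1: rank ker ∂_1 − rank ∂_2 = (15 − 5) − 10 = 0, and ∂_2 has invariant factor 2 > 1, so H_1 ≅ Z/2.
  H_2: rank ker ∂_2 − rank ∂_3 = (10 − 10) − 0 = 0, and there is no ∂_3, so H_2 ≅ 0.

H_0 ≅ Z,  H_1 ≅ Z/2,  H_2 = 0.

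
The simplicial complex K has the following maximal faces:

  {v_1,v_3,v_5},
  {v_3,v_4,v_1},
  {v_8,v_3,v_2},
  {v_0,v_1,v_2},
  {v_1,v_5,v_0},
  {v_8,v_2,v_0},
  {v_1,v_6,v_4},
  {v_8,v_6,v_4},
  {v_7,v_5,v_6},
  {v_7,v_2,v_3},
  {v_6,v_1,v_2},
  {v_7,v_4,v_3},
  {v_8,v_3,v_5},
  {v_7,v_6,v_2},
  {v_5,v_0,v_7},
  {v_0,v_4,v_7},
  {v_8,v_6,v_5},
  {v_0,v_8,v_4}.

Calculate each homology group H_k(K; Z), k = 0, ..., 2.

Take the total order v_0 < v_1 < v_2 < v_3 < v_4 < v_5 < v_6 < v_7 < v_8 on the vertex set. Then K (dimension 2) consists of the simplices:

  0-simplices (9): [v_0], [v_1], [v_2], [v_3], [v_4], [v_5], [v_6], [v_7], [v_8]
  1-simplices (27): (27 of them)
  2-simplices (18): (18 of them)

Hence C_0 ≅ Z^9, C_1 ≅ Z^27, C_2 ≅ Z^18.

Boundary ∂_1: C_1 → C_0 sends each edge [p,q] (with p < q) to q − p.
The resulting 9×27 matrix has rank 8, and its Smith normal form has invariant factors (1,1,1,1,1,1,1,1).

Boundary ∂_2: C_2 → C_1 acts by ∂[p,q,r] = [q,r] − [p,r] + [p,q]. For instance
  ∂[v_3,v_5,v_8] = [v_5,v_8] − [v_3,v_8] + [v_3,v_5],
  ∂[v_2,v_3,v_8] = [v_3,v_8] − [v_2,v_8] + [v_2,v_3].
As a 27×18 matrix over Z this has rank 17, with invariant factors (1,1,1,1,1,1,1,1,1,1,1,1,1,1,1,1,1).

Now H_k = ker ∂_k / im ∂_{k+1}, so:

  H_0: rank C_0 − rank ∂_1 = 9 − 8 = 1, and the invariant factors of ∂_1 are all 1, so H_0 ≅ Z.
  H_1: rank ker ∂_1 − rank ∂_2 = (27 − 8) − 17 = 2, and the invariant factors of ∂_2 are all 1, so H_1 ≅ Z^2.
  H_2: rank ker ∂_2 − rank ∂_3 = (18 − 17) − 0 = 1, and there is no ∂_3, so H_2 ≅ Z.

As a check, the Euler characteristic is 9 − 27 + 18 = 0, which agrees with 1 − 2 + 1 = 0.

H_0 = Z,  H_1 = Z^2,  H_2 = Z.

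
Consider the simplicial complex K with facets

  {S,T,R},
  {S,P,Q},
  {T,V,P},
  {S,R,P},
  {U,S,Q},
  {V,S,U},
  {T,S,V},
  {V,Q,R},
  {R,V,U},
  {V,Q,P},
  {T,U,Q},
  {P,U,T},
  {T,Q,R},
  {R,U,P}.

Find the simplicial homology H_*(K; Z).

H_0 ≅ Z,  H_1 ≅ Z^2,  H_2 ≅ Z.

Take the total order P < Q < R < S < T < U < V on the vertex set. Then K (dimension 2) consists of the simplices:

  0-simplices (7): P, Q, R, S, T, U, V
  1-simplices (21): PQ, PR, PS, PT, PU, PV, QR, QS, QT, QU, QV, RS, RT, RU, RV, ST, SU, SV, TU, TV, UV
  2-simplices (14): PQS, PQV, PRS, PRU, PTU, PTV, QRT, QRV, QSU, QTU, RST, RUV, STV, SUV

so the chain groups are C_0 ≅ Z^7, C_1 ≅ Z^21, C_2 ≅ Z^14.

The boundary map ∂_1: C_1 → C_0 is given by ∂[p,q] = [q] − [p]. For instance
  ∂QU = U − Q.
The resulting 7×21 matrix has rank 6, and its Smith normal form has invariant factors (1,1,1,1,1,1).

∂_2: C_2 → C_1 sends each 2-simplex [p,q,r] to [q,r] − [p,r] + [p,q]. For instance
  ∂PRU = RU − PU + PR,
  ∂PQV = QV − PV + PQ.
The resulting 21×14 matrix has rank 13, and its Smith normal form has invariant factors (1,1,1,1,1,1,1,1,1,1,1,1,1).

From H_k ≅ ker(∂_k) / im(∂_{k+1}) we obtain:

  H_0: rank C_0 − rank ∂_1 = 7 − 6 = 1, and the invariant factors of ∂_1 are all 1, so H_0 ≅ Z.
  H_1: rank ker ∂_1 − rank ∂_2 = (21 − 6) − 13 = 2, and the invariant factors of ∂_2 are all 1, so H_1 ≅ Z^2.
  H_2: rank ker ∂_2 − rank ∂_3 = (14 − 13) − 0 = 1, and there is no ∂_3, so H_2 ≅ Z.

As a check, the Euler characteristic is 7 − 21 + 14 = 0, which agrees with 1 − 2 + 1 = 0.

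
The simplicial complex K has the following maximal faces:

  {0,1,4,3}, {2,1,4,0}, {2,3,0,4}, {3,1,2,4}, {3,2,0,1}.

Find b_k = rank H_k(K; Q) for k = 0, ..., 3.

b_0 = 1, b_1 = 0, b_2 = 0, b_3 = 1.

K has 5 vertices, 10 edges, 10 triangles, 5 3-simplices.
rank ∂_0 = 0, rank ∂_1 = 4 ⇒ b_0 = 5 − 0 − 4 = 1; all invariant factors of ∂_1 are 1 so no torsion. So H_0 = Z.
rank ∂_1 = 4, rank ∂_2 = 6 ⇒ b_1 = 10 − 4 − 6 = 0; all invariant factors of ∂_2 are 1 so no torsion. So H_1 = 0.
rank ∂_2 = 6, rank ∂_3 = 4 ⇒ b_2 = 10 − 6 − 4 = 0; all invariant factors of ∂_3 are 1 so no torsion. So H_2 = 0.
rank ∂_3 = 4, rank ∂_4 = 0 ⇒ b_3 = 5 − 4 − 0 = 1. So H_3 = Z.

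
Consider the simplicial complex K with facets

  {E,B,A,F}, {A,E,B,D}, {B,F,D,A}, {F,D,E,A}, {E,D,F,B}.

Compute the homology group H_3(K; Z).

H_3 = Z.

K has 5 vertices, 10 edges, 10 triangles, 5 3-simplices.
rank ∂_3 = 4, rank ∂_4 = 0 ⇒ b_3 = 5 − 4 − 0 = 1. So H_3 = Z.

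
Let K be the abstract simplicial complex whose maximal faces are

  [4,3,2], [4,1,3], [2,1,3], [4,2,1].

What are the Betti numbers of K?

b_0 = 1, b_1 = 0, b_2 = 1.

We work with the vertex ordering 1 < 2 < 3 < 4. The simplices of K, each written with vertices in increasing order, are:

  0-simplices (4): [1], [2], [3], [4]
  1-simplices (6): [1,2], [1,3], [1,4], [2,3], [2,4], [3,4]
  2-simplices (4): [1,2,3], [1,2,4], [1,3,4], [2,3,4]

giving chain groups C_0 ≅ Z^4, C_1 ≅ Z^6, C_2 ≅ Z^4.

Boundary ∂_1: C_1 → C_0 maps an edge to its endpoints' difference, ∂[p,q] = q − p. For instance
  ∂[1,2] = [2] − [1].
As a 4×6 matrix over Z this has rank 3, with invariant factors (1,1,1).

The boundary map ∂_2: C_2 → C_1 sends each 2-simplex [p,q,r] to [q,r] − [p,r] + [p,q]. For instance
  ∂[2,3,4] = [3,4] − [2,4] + [2,3],
  ∂[1,3,4] = [3,4] − [1,4] + [1,3].
The 6×4 boundary matrix has rank 3 and Smith normal form diag(1,1,1).

Now H_k = ker ∂_k / im ∂_{k+1}, so:

  H_0: rank C_0 − rank ∂_1 = 4 − 3 = 1, and the invariant factors of ∂_1 are all 1, so H_0 ≅ Z.
  H_1: rank ker ∂_1 − rank ∂_2 = (6 − 3) − 3 = 0, and the invariant factors of ∂_2 are all 1, so H_1 ≅ 0.
  H_2: rank ker ∂_2 − rank ∂_3 = (4 − 3) − 0 = 1, and there is no ∂_3, so H_2 ≅ Z.

(K is a triangulation of the 2-sphere S^2.)

Hence the Betti numbers are b_0 = 1, b_1 = 0, b_2 = 1.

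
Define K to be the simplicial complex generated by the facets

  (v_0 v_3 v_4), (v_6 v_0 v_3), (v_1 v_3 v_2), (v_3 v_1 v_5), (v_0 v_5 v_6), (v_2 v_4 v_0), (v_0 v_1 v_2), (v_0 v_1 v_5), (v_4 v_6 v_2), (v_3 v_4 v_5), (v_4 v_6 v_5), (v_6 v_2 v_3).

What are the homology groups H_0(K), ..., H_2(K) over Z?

Fix the vertex order v_0 < v_1 < v_2 < v_3 < v_4 < v_5 < v_6 and write every simplex with vertices in increasing order. Then dim K = 2 and the simplices of K are:

  0-simplices (7): [v_0], [v_1], [v_2], [v_3], [v_4], [v_5], [v_6]
  1-simplices (18): (18 of them)
  2-simplices (12): (12 of them)

so the chain groups are C_0 ≅ Z^7, C_1 ≅ Z^18, C_2 ≅ Z^12.

∂_1: C_1 → C_0 sends each edge [p,q] (with p < q) to q − p.
This gives a 7×18 integer matrix of rank 6; reducing to Smith normal form yields diagonal entries (1,1,1,1,1,1).

Boundary ∂_2: C_2 → C_1 sends each 2-simplex [p,q,r] to [q,r] − [p,r] + [p,q]. For instance
  ∂[v_0,v_2,v_4] = [v_2,v_4] − [v_0,v_4] + [v_0,v_2],
  ∂[v_4,v_5,v_6] = [v_5,v_6] − [v_4,v_6] + [v_4,v_5].
The resulting 18×12 matrix has rank 12, and its Smith normal form has invariant factors (1,1,1,1,1,1,1,1,1,1,1,2).

Computing H_k = (kernel of ∂_k) / (image of ∂_{k+1}):

  H_0: rank C_0 − rank ∂_1 = 7 − 6 = 1, and the invariant factors of ∂_1 are all 1, so H_0 ≅ Z.
  H_1: rank ker ∂_1 − rank ∂_2 = (18 − 6) − 12 = 0, and ∂_2 has invariant factor 2 > 1, so H_1 ≅ Z_2.
  H_2: rank ker ∂_2 − rank ∂_3 = (12 − 12) − 0 = 0, and there is no ∂_3, so H_2 ≅ 0.

As a check, the Euler characteristic is 7 − 18 + 12 = 1, which agrees with 1 − 0 + 0 = 1.

H_0 = Z,  H_1 = Z_2,  H_2 = 0.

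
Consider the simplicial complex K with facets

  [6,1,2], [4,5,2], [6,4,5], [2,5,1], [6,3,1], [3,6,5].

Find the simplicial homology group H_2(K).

We work with the vertex ordering 1 < 2 < 3 < 4 < 5 < 6. The simplices of K, each written with vertices in increasing order, are:

  0-simplices (6): [1], [2], [3], [4], [5], [6]
  1-simplices (12): [1,2], [1,3], [1,5], [1,6], [2,4], [2,5], [2,6], [3,5], [3,6], [4,5], [4,6], [5,6]
  2-simplices (6): [1,2,5], [1,2,6], [1,3,6], [2,4,5], [3,5,6], [4,5,6]

Hence C_0 ≅ Z^6, C_1 ≅ Z^12, C_2 ≅ Z^6.

The boundary map ∂_1: C_1 → C_0 is given by ∂[p,q] = [q] − [p]. For instance
  ∂[3,6] = [6] − [3].
This gives a 6×12 integer matrix of rank 5; reducing to Smith normal form yields diagonal entries (1,1,1,1,1).

Boundary ∂_2: C_2 → C_1 maps a triangle to the signed sum of its edges. For instance
  ∂[4,5,6] = [5,6] − [4,6] + [4,5],
  ∂[1,2,6] = [2,6] − [1,6] + [1,2].
The 12×6 boundary matrix has rank 6 and Smith normal form diag(1,1,1,1,1,1).

Reading off H_k = ker ∂_k / im ∂_{k+1}:

  H_2: rank ker ∂_2 − rank ∂_3 = (6 − 6) − 0 = 0, and there is no ∂_3, so H_2 ≅ 0.

H_2 = 0.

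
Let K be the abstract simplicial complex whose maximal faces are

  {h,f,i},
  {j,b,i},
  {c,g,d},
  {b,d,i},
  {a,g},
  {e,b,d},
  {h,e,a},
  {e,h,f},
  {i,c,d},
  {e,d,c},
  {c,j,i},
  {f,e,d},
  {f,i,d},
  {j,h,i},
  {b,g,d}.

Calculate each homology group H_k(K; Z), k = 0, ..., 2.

K has 10 vertices, 24 edges, 14 triangles.
rank ∂_0 = 0, rank ∂_1 = 9 ⇒ b_0 = 10 − 0 − 9 = 1; all invariant factors of ∂_1 are 1 so no torsion. So H_0 ≅ Z.
rank ∂_1 = 9, rank ∂_2 = 14 ⇒ b_1 = 24 − 9 − 14 = 1; all invariant factors of ∂_2 are 1 so no torsion. So H_1 ≅ Z.
rank ∂_2 = 14, rank ∂_3 = 0 ⇒ b_2 = 14 − 14 − 0 = 0. So H_2 ≅ 0.

H_0 = Z,  H_1 = Z,  H_2 = 0.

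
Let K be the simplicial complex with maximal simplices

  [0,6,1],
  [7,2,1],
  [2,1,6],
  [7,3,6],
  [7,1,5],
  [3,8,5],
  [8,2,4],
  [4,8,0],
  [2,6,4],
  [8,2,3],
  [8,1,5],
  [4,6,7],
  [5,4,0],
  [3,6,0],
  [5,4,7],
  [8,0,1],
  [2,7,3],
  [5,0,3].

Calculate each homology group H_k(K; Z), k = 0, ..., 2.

H_0 = Z,  H_1 = Z ⊕ Z/2,  H_2 = 0.

Order the vertices as 0 < 1 < 2 < 3 < 4 < 5 < 6 < 7 < 8. Listing each simplex with vertices in this order, K has dimension 2 with simplices:

  0-simplices (9): [0], [1], [2], [3], [4], [5], [6], [7], [8]
  1-simplices (27): (27 of them)
  2-simplices (18): [0,1,6], [0,1,8], [0,3,5], [0,3,6], [0,4,5], [0,4,8], [1,2,6], [1,2,7], [1,5,7], [1,5,8], [2,3,7], [2,3,8], [2,4,6], [2,4,8], [3,5,8], [3,6,7], [4,5,7], [4,6,7]

giving chain groups C_0 ≅ Z^9, C_1 ≅ Z^27, C_2 ≅ Z^18.

∂_1: C_1 → C_0 is given by ∂[p,q] = [q] − [p].
The 9×27 boundary matrix has rank 8 and Smith normal form diag(1,1,1,1,1,1,1,1).

The boundary map ∂_2: C_2 → C_1 sends each 2-simplex [p,q,r] to [q,r] − [p,r] + [p,q]. For instance
  ∂[3,5,8] = [5,8] − [3,8] + [3,5],
  ∂[1,5,8] = [5,8] − [1,8] + [1,5].
The resulting 27×18 matrix has rank 18, and its Smith normal form has invariant factors (1,1,1,1,1,1,1,1,1,1,1,1,1,1,1,1,1,2).

Reading off H_k = ker ∂_k / im ∂_{k+1}:

  H_0: rank C_0 − rank ∂_1 = 9 − 8 = 1, and the invariant factors of ∂_1 are all 1, so H_0 = Z.
  H_1: rank ker ∂_1 − rank ∂_2 = (27 − 8) − 18 = 1, and ∂_2 has invariant factor 2 > 1, so H_1 = Z ⊕ Z/2.
  H_2: rank ker ∂_2 − rank ∂_3 = (18 − 18) − 0 = 0, and there is no ∂_3, so H_2 = 0.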